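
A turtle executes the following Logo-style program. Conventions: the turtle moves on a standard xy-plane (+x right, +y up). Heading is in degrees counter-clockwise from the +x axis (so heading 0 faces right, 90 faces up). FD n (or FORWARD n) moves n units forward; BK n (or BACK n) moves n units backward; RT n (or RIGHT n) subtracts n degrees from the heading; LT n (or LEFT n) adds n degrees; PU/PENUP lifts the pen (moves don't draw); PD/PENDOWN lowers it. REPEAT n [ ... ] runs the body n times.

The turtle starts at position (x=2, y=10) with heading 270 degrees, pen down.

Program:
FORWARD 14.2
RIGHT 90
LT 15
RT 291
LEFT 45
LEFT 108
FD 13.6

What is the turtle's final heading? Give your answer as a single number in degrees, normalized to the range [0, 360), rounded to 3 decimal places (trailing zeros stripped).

Answer: 57

Derivation:
Executing turtle program step by step:
Start: pos=(2,10), heading=270, pen down
FD 14.2: (2,10) -> (2,-4.2) [heading=270, draw]
RT 90: heading 270 -> 180
LT 15: heading 180 -> 195
RT 291: heading 195 -> 264
LT 45: heading 264 -> 309
LT 108: heading 309 -> 57
FD 13.6: (2,-4.2) -> (9.407,7.206) [heading=57, draw]
Final: pos=(9.407,7.206), heading=57, 2 segment(s) drawn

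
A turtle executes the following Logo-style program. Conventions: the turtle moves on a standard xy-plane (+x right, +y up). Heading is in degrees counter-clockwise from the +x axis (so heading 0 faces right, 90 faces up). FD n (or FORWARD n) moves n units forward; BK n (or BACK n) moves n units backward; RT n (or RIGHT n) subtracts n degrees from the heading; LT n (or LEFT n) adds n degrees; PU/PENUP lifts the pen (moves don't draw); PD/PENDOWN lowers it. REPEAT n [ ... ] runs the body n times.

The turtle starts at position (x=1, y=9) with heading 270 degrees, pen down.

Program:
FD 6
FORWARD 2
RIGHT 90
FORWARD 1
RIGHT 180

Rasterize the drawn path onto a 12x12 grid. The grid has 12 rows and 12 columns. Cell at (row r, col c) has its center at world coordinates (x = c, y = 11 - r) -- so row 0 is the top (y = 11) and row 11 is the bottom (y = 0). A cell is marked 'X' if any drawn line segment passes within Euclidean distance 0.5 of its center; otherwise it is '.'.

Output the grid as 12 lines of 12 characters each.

Segment 0: (1,9) -> (1,3)
Segment 1: (1,3) -> (1,1)
Segment 2: (1,1) -> (-0,1)

Answer: ............
............
.X..........
.X..........
.X..........
.X..........
.X..........
.X..........
.X..........
.X..........
XX..........
............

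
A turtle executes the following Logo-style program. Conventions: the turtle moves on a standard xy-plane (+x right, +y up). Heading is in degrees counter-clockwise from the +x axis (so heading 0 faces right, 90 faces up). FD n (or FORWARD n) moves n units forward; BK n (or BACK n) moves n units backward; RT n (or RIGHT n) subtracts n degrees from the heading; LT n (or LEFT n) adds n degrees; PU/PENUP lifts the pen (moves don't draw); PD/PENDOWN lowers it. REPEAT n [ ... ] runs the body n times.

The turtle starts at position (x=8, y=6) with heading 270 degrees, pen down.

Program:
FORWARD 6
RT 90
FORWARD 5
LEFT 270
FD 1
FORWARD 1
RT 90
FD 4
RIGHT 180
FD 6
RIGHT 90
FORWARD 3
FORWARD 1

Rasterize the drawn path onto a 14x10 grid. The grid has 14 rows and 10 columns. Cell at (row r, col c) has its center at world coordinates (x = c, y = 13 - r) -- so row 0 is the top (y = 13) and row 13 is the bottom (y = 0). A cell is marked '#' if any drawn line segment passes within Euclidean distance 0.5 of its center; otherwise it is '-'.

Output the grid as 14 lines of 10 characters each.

Answer: ----------
----------
----------
----------
----------
----------
----------
-#------#-
-#------#-
-#------#-
-#------#-
-########-
---#----#-
---######-

Derivation:
Segment 0: (8,6) -> (8,0)
Segment 1: (8,0) -> (3,0)
Segment 2: (3,0) -> (3,1)
Segment 3: (3,1) -> (3,2)
Segment 4: (3,2) -> (7,2)
Segment 5: (7,2) -> (1,2)
Segment 6: (1,2) -> (1,5)
Segment 7: (1,5) -> (1,6)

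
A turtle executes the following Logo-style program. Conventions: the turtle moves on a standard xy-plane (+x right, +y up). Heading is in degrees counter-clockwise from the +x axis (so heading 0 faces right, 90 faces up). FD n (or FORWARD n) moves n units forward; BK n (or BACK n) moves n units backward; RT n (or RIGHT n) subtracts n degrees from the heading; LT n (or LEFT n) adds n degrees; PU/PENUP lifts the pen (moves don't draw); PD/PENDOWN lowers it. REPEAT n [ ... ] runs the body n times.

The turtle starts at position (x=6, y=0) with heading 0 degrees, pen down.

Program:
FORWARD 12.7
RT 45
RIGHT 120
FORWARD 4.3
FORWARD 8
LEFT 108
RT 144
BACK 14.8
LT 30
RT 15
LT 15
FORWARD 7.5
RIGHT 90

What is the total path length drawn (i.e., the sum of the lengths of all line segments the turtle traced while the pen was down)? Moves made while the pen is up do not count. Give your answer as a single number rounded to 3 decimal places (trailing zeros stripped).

Answer: 47.3

Derivation:
Executing turtle program step by step:
Start: pos=(6,0), heading=0, pen down
FD 12.7: (6,0) -> (18.7,0) [heading=0, draw]
RT 45: heading 0 -> 315
RT 120: heading 315 -> 195
FD 4.3: (18.7,0) -> (14.547,-1.113) [heading=195, draw]
FD 8: (14.547,-1.113) -> (6.819,-3.183) [heading=195, draw]
LT 108: heading 195 -> 303
RT 144: heading 303 -> 159
BK 14.8: (6.819,-3.183) -> (20.636,-8.487) [heading=159, draw]
LT 30: heading 159 -> 189
RT 15: heading 189 -> 174
LT 15: heading 174 -> 189
FD 7.5: (20.636,-8.487) -> (13.228,-9.661) [heading=189, draw]
RT 90: heading 189 -> 99
Final: pos=(13.228,-9.661), heading=99, 5 segment(s) drawn

Segment lengths:
  seg 1: (6,0) -> (18.7,0), length = 12.7
  seg 2: (18.7,0) -> (14.547,-1.113), length = 4.3
  seg 3: (14.547,-1.113) -> (6.819,-3.183), length = 8
  seg 4: (6.819,-3.183) -> (20.636,-8.487), length = 14.8
  seg 5: (20.636,-8.487) -> (13.228,-9.661), length = 7.5
Total = 47.3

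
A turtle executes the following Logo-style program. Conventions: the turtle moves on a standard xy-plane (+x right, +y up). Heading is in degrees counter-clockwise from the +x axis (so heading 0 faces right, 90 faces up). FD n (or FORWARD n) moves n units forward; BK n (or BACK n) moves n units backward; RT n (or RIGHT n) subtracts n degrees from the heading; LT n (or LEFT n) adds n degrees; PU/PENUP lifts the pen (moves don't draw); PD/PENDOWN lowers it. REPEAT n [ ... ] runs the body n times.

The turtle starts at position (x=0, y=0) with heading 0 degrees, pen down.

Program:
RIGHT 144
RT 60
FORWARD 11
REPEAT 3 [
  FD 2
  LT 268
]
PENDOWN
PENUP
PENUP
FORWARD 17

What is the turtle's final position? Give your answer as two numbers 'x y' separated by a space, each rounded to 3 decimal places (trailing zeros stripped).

Answer: -17.733 -8.576

Derivation:
Executing turtle program step by step:
Start: pos=(0,0), heading=0, pen down
RT 144: heading 0 -> 216
RT 60: heading 216 -> 156
FD 11: (0,0) -> (-10.049,4.474) [heading=156, draw]
REPEAT 3 [
  -- iteration 1/3 --
  FD 2: (-10.049,4.474) -> (-11.876,5.288) [heading=156, draw]
  LT 268: heading 156 -> 64
  -- iteration 2/3 --
  FD 2: (-11.876,5.288) -> (-10.999,7.085) [heading=64, draw]
  LT 268: heading 64 -> 332
  -- iteration 3/3 --
  FD 2: (-10.999,7.085) -> (-9.233,6.146) [heading=332, draw]
  LT 268: heading 332 -> 240
]
PD: pen down
PU: pen up
PU: pen up
FD 17: (-9.233,6.146) -> (-17.733,-8.576) [heading=240, move]
Final: pos=(-17.733,-8.576), heading=240, 4 segment(s) drawn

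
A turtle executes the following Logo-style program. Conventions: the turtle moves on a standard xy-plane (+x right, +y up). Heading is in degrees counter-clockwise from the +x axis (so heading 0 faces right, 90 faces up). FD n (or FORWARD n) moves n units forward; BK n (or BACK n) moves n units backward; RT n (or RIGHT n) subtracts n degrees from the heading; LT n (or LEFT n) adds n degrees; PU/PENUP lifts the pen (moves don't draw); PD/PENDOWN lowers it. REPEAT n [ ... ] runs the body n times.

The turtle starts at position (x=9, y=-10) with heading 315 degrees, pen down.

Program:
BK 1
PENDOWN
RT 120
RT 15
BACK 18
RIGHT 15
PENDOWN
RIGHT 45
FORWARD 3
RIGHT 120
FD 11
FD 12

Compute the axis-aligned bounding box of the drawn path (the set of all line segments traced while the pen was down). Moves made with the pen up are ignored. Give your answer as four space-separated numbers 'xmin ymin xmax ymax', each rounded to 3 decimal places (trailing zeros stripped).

Executing turtle program step by step:
Start: pos=(9,-10), heading=315, pen down
BK 1: (9,-10) -> (8.293,-9.293) [heading=315, draw]
PD: pen down
RT 120: heading 315 -> 195
RT 15: heading 195 -> 180
BK 18: (8.293,-9.293) -> (26.293,-9.293) [heading=180, draw]
RT 15: heading 180 -> 165
PD: pen down
RT 45: heading 165 -> 120
FD 3: (26.293,-9.293) -> (24.793,-6.695) [heading=120, draw]
RT 120: heading 120 -> 0
FD 11: (24.793,-6.695) -> (35.793,-6.695) [heading=0, draw]
FD 12: (35.793,-6.695) -> (47.793,-6.695) [heading=0, draw]
Final: pos=(47.793,-6.695), heading=0, 5 segment(s) drawn

Segment endpoints: x in {8.293, 9, 24.793, 26.293, 35.793, 47.793}, y in {-10, -9.293, -9.293, -6.695}
xmin=8.293, ymin=-10, xmax=47.793, ymax=-6.695

Answer: 8.293 -10 47.793 -6.695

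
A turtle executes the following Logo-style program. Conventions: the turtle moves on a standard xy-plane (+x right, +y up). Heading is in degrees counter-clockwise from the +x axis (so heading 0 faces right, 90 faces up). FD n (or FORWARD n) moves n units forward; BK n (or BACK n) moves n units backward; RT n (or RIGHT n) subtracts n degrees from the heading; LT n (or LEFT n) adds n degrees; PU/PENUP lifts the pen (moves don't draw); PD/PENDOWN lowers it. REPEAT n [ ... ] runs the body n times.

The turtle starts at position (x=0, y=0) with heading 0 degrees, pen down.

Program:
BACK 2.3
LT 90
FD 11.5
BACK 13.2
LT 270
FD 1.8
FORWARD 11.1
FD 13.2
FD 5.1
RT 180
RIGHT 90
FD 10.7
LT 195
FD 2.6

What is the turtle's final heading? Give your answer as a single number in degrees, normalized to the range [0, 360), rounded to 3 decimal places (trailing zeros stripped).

Executing turtle program step by step:
Start: pos=(0,0), heading=0, pen down
BK 2.3: (0,0) -> (-2.3,0) [heading=0, draw]
LT 90: heading 0 -> 90
FD 11.5: (-2.3,0) -> (-2.3,11.5) [heading=90, draw]
BK 13.2: (-2.3,11.5) -> (-2.3,-1.7) [heading=90, draw]
LT 270: heading 90 -> 0
FD 1.8: (-2.3,-1.7) -> (-0.5,-1.7) [heading=0, draw]
FD 11.1: (-0.5,-1.7) -> (10.6,-1.7) [heading=0, draw]
FD 13.2: (10.6,-1.7) -> (23.8,-1.7) [heading=0, draw]
FD 5.1: (23.8,-1.7) -> (28.9,-1.7) [heading=0, draw]
RT 180: heading 0 -> 180
RT 90: heading 180 -> 90
FD 10.7: (28.9,-1.7) -> (28.9,9) [heading=90, draw]
LT 195: heading 90 -> 285
FD 2.6: (28.9,9) -> (29.573,6.489) [heading=285, draw]
Final: pos=(29.573,6.489), heading=285, 9 segment(s) drawn

Answer: 285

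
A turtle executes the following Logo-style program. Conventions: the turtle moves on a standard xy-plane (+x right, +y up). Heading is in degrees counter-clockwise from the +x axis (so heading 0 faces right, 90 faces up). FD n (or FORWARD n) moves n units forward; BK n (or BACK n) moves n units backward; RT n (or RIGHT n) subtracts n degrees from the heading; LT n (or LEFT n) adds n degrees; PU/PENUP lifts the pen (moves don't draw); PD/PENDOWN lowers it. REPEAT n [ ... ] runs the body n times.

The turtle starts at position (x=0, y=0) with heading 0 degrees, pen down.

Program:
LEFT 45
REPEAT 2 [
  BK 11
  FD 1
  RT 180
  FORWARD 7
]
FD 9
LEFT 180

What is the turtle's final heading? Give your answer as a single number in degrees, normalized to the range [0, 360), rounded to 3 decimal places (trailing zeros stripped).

Answer: 225

Derivation:
Executing turtle program step by step:
Start: pos=(0,0), heading=0, pen down
LT 45: heading 0 -> 45
REPEAT 2 [
  -- iteration 1/2 --
  BK 11: (0,0) -> (-7.778,-7.778) [heading=45, draw]
  FD 1: (-7.778,-7.778) -> (-7.071,-7.071) [heading=45, draw]
  RT 180: heading 45 -> 225
  FD 7: (-7.071,-7.071) -> (-12.021,-12.021) [heading=225, draw]
  -- iteration 2/2 --
  BK 11: (-12.021,-12.021) -> (-4.243,-4.243) [heading=225, draw]
  FD 1: (-4.243,-4.243) -> (-4.95,-4.95) [heading=225, draw]
  RT 180: heading 225 -> 45
  FD 7: (-4.95,-4.95) -> (0,0) [heading=45, draw]
]
FD 9: (0,0) -> (6.364,6.364) [heading=45, draw]
LT 180: heading 45 -> 225
Final: pos=(6.364,6.364), heading=225, 7 segment(s) drawn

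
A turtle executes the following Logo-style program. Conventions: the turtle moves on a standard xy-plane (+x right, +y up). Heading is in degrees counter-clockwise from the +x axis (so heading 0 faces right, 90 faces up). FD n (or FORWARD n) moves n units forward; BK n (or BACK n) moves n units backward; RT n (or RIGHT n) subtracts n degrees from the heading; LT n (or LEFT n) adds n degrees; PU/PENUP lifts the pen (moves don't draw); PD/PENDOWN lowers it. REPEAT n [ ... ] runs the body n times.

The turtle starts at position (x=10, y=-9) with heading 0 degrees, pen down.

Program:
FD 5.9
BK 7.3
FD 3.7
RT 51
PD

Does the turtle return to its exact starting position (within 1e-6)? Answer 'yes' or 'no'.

Executing turtle program step by step:
Start: pos=(10,-9), heading=0, pen down
FD 5.9: (10,-9) -> (15.9,-9) [heading=0, draw]
BK 7.3: (15.9,-9) -> (8.6,-9) [heading=0, draw]
FD 3.7: (8.6,-9) -> (12.3,-9) [heading=0, draw]
RT 51: heading 0 -> 309
PD: pen down
Final: pos=(12.3,-9), heading=309, 3 segment(s) drawn

Start position: (10, -9)
Final position: (12.3, -9)
Distance = 2.3; >= 1e-6 -> NOT closed

Answer: no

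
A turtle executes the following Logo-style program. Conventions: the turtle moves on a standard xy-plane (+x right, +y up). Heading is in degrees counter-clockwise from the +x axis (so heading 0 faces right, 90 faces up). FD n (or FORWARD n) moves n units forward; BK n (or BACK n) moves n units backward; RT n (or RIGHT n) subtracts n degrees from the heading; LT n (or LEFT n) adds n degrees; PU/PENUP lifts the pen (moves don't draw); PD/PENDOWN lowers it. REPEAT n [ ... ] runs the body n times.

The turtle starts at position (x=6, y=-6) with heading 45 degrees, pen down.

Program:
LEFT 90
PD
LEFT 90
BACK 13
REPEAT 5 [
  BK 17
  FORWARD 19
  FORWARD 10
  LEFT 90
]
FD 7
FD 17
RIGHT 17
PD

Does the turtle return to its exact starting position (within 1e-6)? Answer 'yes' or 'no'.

Executing turtle program step by step:
Start: pos=(6,-6), heading=45, pen down
LT 90: heading 45 -> 135
PD: pen down
LT 90: heading 135 -> 225
BK 13: (6,-6) -> (15.192,3.192) [heading=225, draw]
REPEAT 5 [
  -- iteration 1/5 --
  BK 17: (15.192,3.192) -> (27.213,15.213) [heading=225, draw]
  FD 19: (27.213,15.213) -> (13.778,1.778) [heading=225, draw]
  FD 10: (13.778,1.778) -> (6.707,-5.293) [heading=225, draw]
  LT 90: heading 225 -> 315
  -- iteration 2/5 --
  BK 17: (6.707,-5.293) -> (-5.314,6.728) [heading=315, draw]
  FD 19: (-5.314,6.728) -> (8.121,-6.707) [heading=315, draw]
  FD 10: (8.121,-6.707) -> (15.192,-13.778) [heading=315, draw]
  LT 90: heading 315 -> 45
  -- iteration 3/5 --
  BK 17: (15.192,-13.778) -> (3.172,-25.799) [heading=45, draw]
  FD 19: (3.172,-25.799) -> (16.607,-12.364) [heading=45, draw]
  FD 10: (16.607,-12.364) -> (23.678,-5.293) [heading=45, draw]
  LT 90: heading 45 -> 135
  -- iteration 4/5 --
  BK 17: (23.678,-5.293) -> (35.698,-17.314) [heading=135, draw]
  FD 19: (35.698,-17.314) -> (22.263,-3.879) [heading=135, draw]
  FD 10: (22.263,-3.879) -> (15.192,3.192) [heading=135, draw]
  LT 90: heading 135 -> 225
  -- iteration 5/5 --
  BK 17: (15.192,3.192) -> (27.213,15.213) [heading=225, draw]
  FD 19: (27.213,15.213) -> (13.778,1.778) [heading=225, draw]
  FD 10: (13.778,1.778) -> (6.707,-5.293) [heading=225, draw]
  LT 90: heading 225 -> 315
]
FD 7: (6.707,-5.293) -> (11.657,-10.243) [heading=315, draw]
FD 17: (11.657,-10.243) -> (23.678,-22.263) [heading=315, draw]
RT 17: heading 315 -> 298
PD: pen down
Final: pos=(23.678,-22.263), heading=298, 18 segment(s) drawn

Start position: (6, -6)
Final position: (23.678, -22.263)
Distance = 24.021; >= 1e-6 -> NOT closed

Answer: no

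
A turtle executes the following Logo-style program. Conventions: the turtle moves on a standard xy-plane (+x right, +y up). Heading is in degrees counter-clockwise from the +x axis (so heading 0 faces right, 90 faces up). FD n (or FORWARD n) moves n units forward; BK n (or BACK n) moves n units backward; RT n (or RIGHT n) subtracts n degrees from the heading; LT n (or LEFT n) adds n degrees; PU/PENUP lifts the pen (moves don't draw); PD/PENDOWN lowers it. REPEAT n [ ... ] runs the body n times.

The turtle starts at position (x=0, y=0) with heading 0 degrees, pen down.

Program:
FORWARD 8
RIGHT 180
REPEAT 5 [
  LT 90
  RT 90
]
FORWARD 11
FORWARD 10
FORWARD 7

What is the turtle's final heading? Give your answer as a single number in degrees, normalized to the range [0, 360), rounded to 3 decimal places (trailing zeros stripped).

Executing turtle program step by step:
Start: pos=(0,0), heading=0, pen down
FD 8: (0,0) -> (8,0) [heading=0, draw]
RT 180: heading 0 -> 180
REPEAT 5 [
  -- iteration 1/5 --
  LT 90: heading 180 -> 270
  RT 90: heading 270 -> 180
  -- iteration 2/5 --
  LT 90: heading 180 -> 270
  RT 90: heading 270 -> 180
  -- iteration 3/5 --
  LT 90: heading 180 -> 270
  RT 90: heading 270 -> 180
  -- iteration 4/5 --
  LT 90: heading 180 -> 270
  RT 90: heading 270 -> 180
  -- iteration 5/5 --
  LT 90: heading 180 -> 270
  RT 90: heading 270 -> 180
]
FD 11: (8,0) -> (-3,0) [heading=180, draw]
FD 10: (-3,0) -> (-13,0) [heading=180, draw]
FD 7: (-13,0) -> (-20,0) [heading=180, draw]
Final: pos=(-20,0), heading=180, 4 segment(s) drawn

Answer: 180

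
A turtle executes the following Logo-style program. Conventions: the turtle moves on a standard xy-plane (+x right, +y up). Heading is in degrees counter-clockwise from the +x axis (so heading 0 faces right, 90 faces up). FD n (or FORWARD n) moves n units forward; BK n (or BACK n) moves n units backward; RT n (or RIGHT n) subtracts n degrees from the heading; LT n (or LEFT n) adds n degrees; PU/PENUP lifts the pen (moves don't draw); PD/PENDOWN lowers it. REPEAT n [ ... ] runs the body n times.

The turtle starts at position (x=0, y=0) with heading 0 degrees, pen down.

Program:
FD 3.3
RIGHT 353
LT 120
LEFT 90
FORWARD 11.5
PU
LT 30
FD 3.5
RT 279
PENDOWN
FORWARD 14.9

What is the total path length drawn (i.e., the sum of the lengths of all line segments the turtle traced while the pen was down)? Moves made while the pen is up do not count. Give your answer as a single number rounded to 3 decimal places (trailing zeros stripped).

Answer: 29.7

Derivation:
Executing turtle program step by step:
Start: pos=(0,0), heading=0, pen down
FD 3.3: (0,0) -> (3.3,0) [heading=0, draw]
RT 353: heading 0 -> 7
LT 120: heading 7 -> 127
LT 90: heading 127 -> 217
FD 11.5: (3.3,0) -> (-5.884,-6.921) [heading=217, draw]
PU: pen up
LT 30: heading 217 -> 247
FD 3.5: (-5.884,-6.921) -> (-7.252,-10.143) [heading=247, move]
RT 279: heading 247 -> 328
PD: pen down
FD 14.9: (-7.252,-10.143) -> (5.384,-18.038) [heading=328, draw]
Final: pos=(5.384,-18.038), heading=328, 3 segment(s) drawn

Segment lengths:
  seg 1: (0,0) -> (3.3,0), length = 3.3
  seg 2: (3.3,0) -> (-5.884,-6.921), length = 11.5
  seg 3: (-7.252,-10.143) -> (5.384,-18.038), length = 14.9
Total = 29.7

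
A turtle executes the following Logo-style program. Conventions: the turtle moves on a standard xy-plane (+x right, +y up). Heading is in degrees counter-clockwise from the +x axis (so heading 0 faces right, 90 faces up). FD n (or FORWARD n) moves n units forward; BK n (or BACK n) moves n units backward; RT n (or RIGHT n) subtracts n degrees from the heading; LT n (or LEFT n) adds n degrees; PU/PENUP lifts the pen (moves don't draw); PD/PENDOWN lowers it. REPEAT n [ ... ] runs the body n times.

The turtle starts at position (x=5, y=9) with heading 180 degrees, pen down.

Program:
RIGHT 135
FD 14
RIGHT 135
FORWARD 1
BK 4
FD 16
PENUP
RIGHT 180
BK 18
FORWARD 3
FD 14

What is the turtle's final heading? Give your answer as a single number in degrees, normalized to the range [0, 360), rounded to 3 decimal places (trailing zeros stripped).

Executing turtle program step by step:
Start: pos=(5,9), heading=180, pen down
RT 135: heading 180 -> 45
FD 14: (5,9) -> (14.899,18.899) [heading=45, draw]
RT 135: heading 45 -> 270
FD 1: (14.899,18.899) -> (14.899,17.899) [heading=270, draw]
BK 4: (14.899,17.899) -> (14.899,21.899) [heading=270, draw]
FD 16: (14.899,21.899) -> (14.899,5.899) [heading=270, draw]
PU: pen up
RT 180: heading 270 -> 90
BK 18: (14.899,5.899) -> (14.899,-12.101) [heading=90, move]
FD 3: (14.899,-12.101) -> (14.899,-9.101) [heading=90, move]
FD 14: (14.899,-9.101) -> (14.899,4.899) [heading=90, move]
Final: pos=(14.899,4.899), heading=90, 4 segment(s) drawn

Answer: 90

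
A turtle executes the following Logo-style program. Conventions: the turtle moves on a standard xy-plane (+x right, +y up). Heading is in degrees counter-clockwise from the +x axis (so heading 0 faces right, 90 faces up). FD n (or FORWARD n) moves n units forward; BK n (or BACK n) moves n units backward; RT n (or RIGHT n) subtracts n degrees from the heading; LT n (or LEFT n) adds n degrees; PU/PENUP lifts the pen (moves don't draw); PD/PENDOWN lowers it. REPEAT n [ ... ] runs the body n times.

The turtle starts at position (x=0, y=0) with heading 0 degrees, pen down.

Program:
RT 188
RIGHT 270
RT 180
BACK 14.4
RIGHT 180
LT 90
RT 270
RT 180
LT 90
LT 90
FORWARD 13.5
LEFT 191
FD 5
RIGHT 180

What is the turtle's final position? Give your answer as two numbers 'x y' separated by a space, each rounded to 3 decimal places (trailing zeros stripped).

Executing turtle program step by step:
Start: pos=(0,0), heading=0, pen down
RT 188: heading 0 -> 172
RT 270: heading 172 -> 262
RT 180: heading 262 -> 82
BK 14.4: (0,0) -> (-2.004,-14.26) [heading=82, draw]
RT 180: heading 82 -> 262
LT 90: heading 262 -> 352
RT 270: heading 352 -> 82
RT 180: heading 82 -> 262
LT 90: heading 262 -> 352
LT 90: heading 352 -> 82
FD 13.5: (-2.004,-14.26) -> (-0.125,-0.891) [heading=82, draw]
LT 191: heading 82 -> 273
FD 5: (-0.125,-0.891) -> (0.136,-5.884) [heading=273, draw]
RT 180: heading 273 -> 93
Final: pos=(0.136,-5.884), heading=93, 3 segment(s) drawn

Answer: 0.136 -5.884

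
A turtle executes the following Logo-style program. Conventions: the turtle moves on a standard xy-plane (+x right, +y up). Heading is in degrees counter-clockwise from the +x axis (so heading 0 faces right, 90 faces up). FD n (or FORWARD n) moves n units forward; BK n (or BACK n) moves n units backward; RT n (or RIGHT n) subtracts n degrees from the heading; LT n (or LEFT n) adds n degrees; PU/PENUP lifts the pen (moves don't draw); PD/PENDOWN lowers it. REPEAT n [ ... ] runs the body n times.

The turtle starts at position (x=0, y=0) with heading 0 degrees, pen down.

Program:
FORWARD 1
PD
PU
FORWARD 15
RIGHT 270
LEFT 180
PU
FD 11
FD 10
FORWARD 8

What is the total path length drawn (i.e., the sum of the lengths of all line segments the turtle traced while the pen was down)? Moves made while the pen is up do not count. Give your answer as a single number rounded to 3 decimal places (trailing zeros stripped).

Executing turtle program step by step:
Start: pos=(0,0), heading=0, pen down
FD 1: (0,0) -> (1,0) [heading=0, draw]
PD: pen down
PU: pen up
FD 15: (1,0) -> (16,0) [heading=0, move]
RT 270: heading 0 -> 90
LT 180: heading 90 -> 270
PU: pen up
FD 11: (16,0) -> (16,-11) [heading=270, move]
FD 10: (16,-11) -> (16,-21) [heading=270, move]
FD 8: (16,-21) -> (16,-29) [heading=270, move]
Final: pos=(16,-29), heading=270, 1 segment(s) drawn

Segment lengths:
  seg 1: (0,0) -> (1,0), length = 1
Total = 1

Answer: 1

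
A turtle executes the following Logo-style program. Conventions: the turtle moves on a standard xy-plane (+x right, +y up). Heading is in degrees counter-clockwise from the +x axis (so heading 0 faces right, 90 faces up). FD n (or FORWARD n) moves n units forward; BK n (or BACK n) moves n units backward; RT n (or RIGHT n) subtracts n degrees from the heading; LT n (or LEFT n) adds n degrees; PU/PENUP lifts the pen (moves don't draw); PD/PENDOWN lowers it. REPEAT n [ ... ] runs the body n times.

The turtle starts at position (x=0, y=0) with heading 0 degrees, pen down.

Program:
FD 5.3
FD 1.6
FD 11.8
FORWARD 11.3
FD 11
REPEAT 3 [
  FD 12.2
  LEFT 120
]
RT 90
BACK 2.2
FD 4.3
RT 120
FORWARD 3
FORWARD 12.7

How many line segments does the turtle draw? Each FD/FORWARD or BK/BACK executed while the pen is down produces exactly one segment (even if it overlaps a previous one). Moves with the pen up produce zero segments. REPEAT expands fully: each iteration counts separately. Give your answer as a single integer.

Answer: 12

Derivation:
Executing turtle program step by step:
Start: pos=(0,0), heading=0, pen down
FD 5.3: (0,0) -> (5.3,0) [heading=0, draw]
FD 1.6: (5.3,0) -> (6.9,0) [heading=0, draw]
FD 11.8: (6.9,0) -> (18.7,0) [heading=0, draw]
FD 11.3: (18.7,0) -> (30,0) [heading=0, draw]
FD 11: (30,0) -> (41,0) [heading=0, draw]
REPEAT 3 [
  -- iteration 1/3 --
  FD 12.2: (41,0) -> (53.2,0) [heading=0, draw]
  LT 120: heading 0 -> 120
  -- iteration 2/3 --
  FD 12.2: (53.2,0) -> (47.1,10.566) [heading=120, draw]
  LT 120: heading 120 -> 240
  -- iteration 3/3 --
  FD 12.2: (47.1,10.566) -> (41,0) [heading=240, draw]
  LT 120: heading 240 -> 0
]
RT 90: heading 0 -> 270
BK 2.2: (41,0) -> (41,2.2) [heading=270, draw]
FD 4.3: (41,2.2) -> (41,-2.1) [heading=270, draw]
RT 120: heading 270 -> 150
FD 3: (41,-2.1) -> (38.402,-0.6) [heading=150, draw]
FD 12.7: (38.402,-0.6) -> (27.403,5.75) [heading=150, draw]
Final: pos=(27.403,5.75), heading=150, 12 segment(s) drawn
Segments drawn: 12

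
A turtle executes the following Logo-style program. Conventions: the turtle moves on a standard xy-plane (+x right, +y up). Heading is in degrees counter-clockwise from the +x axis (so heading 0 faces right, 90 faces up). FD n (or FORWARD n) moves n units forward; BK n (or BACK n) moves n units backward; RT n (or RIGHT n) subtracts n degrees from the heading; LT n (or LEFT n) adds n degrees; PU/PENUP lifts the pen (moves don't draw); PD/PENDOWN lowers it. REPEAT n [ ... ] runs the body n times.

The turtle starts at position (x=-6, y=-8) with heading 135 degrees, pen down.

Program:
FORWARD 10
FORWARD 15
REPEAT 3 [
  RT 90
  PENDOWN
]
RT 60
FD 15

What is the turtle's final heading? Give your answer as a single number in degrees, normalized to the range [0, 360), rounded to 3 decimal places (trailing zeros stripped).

Answer: 165

Derivation:
Executing turtle program step by step:
Start: pos=(-6,-8), heading=135, pen down
FD 10: (-6,-8) -> (-13.071,-0.929) [heading=135, draw]
FD 15: (-13.071,-0.929) -> (-23.678,9.678) [heading=135, draw]
REPEAT 3 [
  -- iteration 1/3 --
  RT 90: heading 135 -> 45
  PD: pen down
  -- iteration 2/3 --
  RT 90: heading 45 -> 315
  PD: pen down
  -- iteration 3/3 --
  RT 90: heading 315 -> 225
  PD: pen down
]
RT 60: heading 225 -> 165
FD 15: (-23.678,9.678) -> (-38.167,13.56) [heading=165, draw]
Final: pos=(-38.167,13.56), heading=165, 3 segment(s) drawn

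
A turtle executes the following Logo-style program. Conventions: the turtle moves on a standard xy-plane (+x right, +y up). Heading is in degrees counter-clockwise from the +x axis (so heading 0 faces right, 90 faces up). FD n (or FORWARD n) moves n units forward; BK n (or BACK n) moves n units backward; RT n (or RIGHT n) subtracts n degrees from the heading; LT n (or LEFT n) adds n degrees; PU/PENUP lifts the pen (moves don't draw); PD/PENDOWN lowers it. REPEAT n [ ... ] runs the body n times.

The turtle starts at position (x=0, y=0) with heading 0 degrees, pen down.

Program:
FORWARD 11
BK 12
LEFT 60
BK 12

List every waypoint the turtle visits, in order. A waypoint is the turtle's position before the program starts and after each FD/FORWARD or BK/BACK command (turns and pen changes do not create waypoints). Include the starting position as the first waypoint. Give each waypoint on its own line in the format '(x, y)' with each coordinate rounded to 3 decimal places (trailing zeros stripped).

Executing turtle program step by step:
Start: pos=(0,0), heading=0, pen down
FD 11: (0,0) -> (11,0) [heading=0, draw]
BK 12: (11,0) -> (-1,0) [heading=0, draw]
LT 60: heading 0 -> 60
BK 12: (-1,0) -> (-7,-10.392) [heading=60, draw]
Final: pos=(-7,-10.392), heading=60, 3 segment(s) drawn
Waypoints (4 total):
(0, 0)
(11, 0)
(-1, 0)
(-7, -10.392)

Answer: (0, 0)
(11, 0)
(-1, 0)
(-7, -10.392)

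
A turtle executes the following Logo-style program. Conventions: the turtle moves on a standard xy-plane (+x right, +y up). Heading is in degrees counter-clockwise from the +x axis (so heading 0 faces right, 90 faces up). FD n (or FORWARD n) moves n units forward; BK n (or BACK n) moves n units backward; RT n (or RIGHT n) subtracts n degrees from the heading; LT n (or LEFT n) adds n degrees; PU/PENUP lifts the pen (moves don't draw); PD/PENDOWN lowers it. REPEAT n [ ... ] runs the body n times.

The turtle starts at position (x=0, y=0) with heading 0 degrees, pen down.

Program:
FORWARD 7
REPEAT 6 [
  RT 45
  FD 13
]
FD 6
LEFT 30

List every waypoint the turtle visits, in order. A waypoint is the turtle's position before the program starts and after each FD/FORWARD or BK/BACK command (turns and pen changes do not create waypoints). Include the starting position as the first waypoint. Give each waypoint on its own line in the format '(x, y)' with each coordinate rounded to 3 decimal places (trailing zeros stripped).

Answer: (0, 0)
(7, 0)
(16.192, -9.192)
(16.192, -22.192)
(7, -31.385)
(-6, -31.385)
(-15.192, -22.192)
(-15.192, -9.192)
(-15.192, -3.192)

Derivation:
Executing turtle program step by step:
Start: pos=(0,0), heading=0, pen down
FD 7: (0,0) -> (7,0) [heading=0, draw]
REPEAT 6 [
  -- iteration 1/6 --
  RT 45: heading 0 -> 315
  FD 13: (7,0) -> (16.192,-9.192) [heading=315, draw]
  -- iteration 2/6 --
  RT 45: heading 315 -> 270
  FD 13: (16.192,-9.192) -> (16.192,-22.192) [heading=270, draw]
  -- iteration 3/6 --
  RT 45: heading 270 -> 225
  FD 13: (16.192,-22.192) -> (7,-31.385) [heading=225, draw]
  -- iteration 4/6 --
  RT 45: heading 225 -> 180
  FD 13: (7,-31.385) -> (-6,-31.385) [heading=180, draw]
  -- iteration 5/6 --
  RT 45: heading 180 -> 135
  FD 13: (-6,-31.385) -> (-15.192,-22.192) [heading=135, draw]
  -- iteration 6/6 --
  RT 45: heading 135 -> 90
  FD 13: (-15.192,-22.192) -> (-15.192,-9.192) [heading=90, draw]
]
FD 6: (-15.192,-9.192) -> (-15.192,-3.192) [heading=90, draw]
LT 30: heading 90 -> 120
Final: pos=(-15.192,-3.192), heading=120, 8 segment(s) drawn
Waypoints (9 total):
(0, 0)
(7, 0)
(16.192, -9.192)
(16.192, -22.192)
(7, -31.385)
(-6, -31.385)
(-15.192, -22.192)
(-15.192, -9.192)
(-15.192, -3.192)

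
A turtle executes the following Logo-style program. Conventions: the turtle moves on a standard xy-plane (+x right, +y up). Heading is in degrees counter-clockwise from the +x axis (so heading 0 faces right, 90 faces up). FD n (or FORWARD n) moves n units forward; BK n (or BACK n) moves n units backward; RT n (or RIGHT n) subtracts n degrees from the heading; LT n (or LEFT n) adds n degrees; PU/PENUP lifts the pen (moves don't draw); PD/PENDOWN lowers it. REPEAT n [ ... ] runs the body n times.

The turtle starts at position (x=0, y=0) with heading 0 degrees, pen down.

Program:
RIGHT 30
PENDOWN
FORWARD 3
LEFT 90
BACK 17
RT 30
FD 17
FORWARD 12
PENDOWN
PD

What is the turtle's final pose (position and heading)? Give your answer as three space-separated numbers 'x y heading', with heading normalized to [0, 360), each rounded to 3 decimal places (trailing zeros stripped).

Answer: 19.213 -1.722 30

Derivation:
Executing turtle program step by step:
Start: pos=(0,0), heading=0, pen down
RT 30: heading 0 -> 330
PD: pen down
FD 3: (0,0) -> (2.598,-1.5) [heading=330, draw]
LT 90: heading 330 -> 60
BK 17: (2.598,-1.5) -> (-5.902,-16.222) [heading=60, draw]
RT 30: heading 60 -> 30
FD 17: (-5.902,-16.222) -> (8.821,-7.722) [heading=30, draw]
FD 12: (8.821,-7.722) -> (19.213,-1.722) [heading=30, draw]
PD: pen down
PD: pen down
Final: pos=(19.213,-1.722), heading=30, 4 segment(s) drawn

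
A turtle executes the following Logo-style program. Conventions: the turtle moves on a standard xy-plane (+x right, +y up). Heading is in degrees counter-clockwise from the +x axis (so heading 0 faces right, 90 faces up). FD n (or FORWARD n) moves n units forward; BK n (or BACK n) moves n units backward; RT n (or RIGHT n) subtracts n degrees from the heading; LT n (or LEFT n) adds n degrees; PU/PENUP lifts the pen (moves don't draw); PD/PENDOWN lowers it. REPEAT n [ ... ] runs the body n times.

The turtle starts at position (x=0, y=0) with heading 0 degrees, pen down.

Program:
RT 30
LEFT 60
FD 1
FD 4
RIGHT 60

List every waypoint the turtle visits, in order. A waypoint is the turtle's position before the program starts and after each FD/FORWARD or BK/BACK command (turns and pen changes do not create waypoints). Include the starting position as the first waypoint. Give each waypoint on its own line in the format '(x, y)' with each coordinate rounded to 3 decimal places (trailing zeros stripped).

Answer: (0, 0)
(0.866, 0.5)
(4.33, 2.5)

Derivation:
Executing turtle program step by step:
Start: pos=(0,0), heading=0, pen down
RT 30: heading 0 -> 330
LT 60: heading 330 -> 30
FD 1: (0,0) -> (0.866,0.5) [heading=30, draw]
FD 4: (0.866,0.5) -> (4.33,2.5) [heading=30, draw]
RT 60: heading 30 -> 330
Final: pos=(4.33,2.5), heading=330, 2 segment(s) drawn
Waypoints (3 total):
(0, 0)
(0.866, 0.5)
(4.33, 2.5)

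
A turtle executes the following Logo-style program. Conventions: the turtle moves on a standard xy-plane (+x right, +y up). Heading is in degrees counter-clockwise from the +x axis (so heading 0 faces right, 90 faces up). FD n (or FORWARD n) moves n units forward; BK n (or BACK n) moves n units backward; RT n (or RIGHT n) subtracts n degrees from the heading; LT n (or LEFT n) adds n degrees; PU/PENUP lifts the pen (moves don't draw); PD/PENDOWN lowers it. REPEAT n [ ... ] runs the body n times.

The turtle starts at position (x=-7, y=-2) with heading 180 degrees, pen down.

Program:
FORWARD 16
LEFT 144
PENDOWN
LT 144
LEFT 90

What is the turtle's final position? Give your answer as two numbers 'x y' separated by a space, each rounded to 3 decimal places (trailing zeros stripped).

Answer: -23 -2

Derivation:
Executing turtle program step by step:
Start: pos=(-7,-2), heading=180, pen down
FD 16: (-7,-2) -> (-23,-2) [heading=180, draw]
LT 144: heading 180 -> 324
PD: pen down
LT 144: heading 324 -> 108
LT 90: heading 108 -> 198
Final: pos=(-23,-2), heading=198, 1 segment(s) drawn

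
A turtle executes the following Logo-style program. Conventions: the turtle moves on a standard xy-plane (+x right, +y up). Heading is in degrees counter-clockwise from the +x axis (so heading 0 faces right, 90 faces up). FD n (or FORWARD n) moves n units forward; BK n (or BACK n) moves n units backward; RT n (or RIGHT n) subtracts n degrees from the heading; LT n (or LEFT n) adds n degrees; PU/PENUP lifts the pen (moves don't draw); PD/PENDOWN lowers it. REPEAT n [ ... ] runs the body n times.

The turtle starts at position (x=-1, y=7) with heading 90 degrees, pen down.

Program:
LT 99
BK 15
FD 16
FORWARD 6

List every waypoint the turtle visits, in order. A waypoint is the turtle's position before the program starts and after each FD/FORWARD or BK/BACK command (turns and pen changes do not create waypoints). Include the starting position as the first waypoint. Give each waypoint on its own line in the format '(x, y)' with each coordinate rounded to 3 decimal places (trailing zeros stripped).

Answer: (-1, 7)
(13.815, 9.347)
(-1.988, 6.844)
(-7.914, 5.905)

Derivation:
Executing turtle program step by step:
Start: pos=(-1,7), heading=90, pen down
LT 99: heading 90 -> 189
BK 15: (-1,7) -> (13.815,9.347) [heading=189, draw]
FD 16: (13.815,9.347) -> (-1.988,6.844) [heading=189, draw]
FD 6: (-1.988,6.844) -> (-7.914,5.905) [heading=189, draw]
Final: pos=(-7.914,5.905), heading=189, 3 segment(s) drawn
Waypoints (4 total):
(-1, 7)
(13.815, 9.347)
(-1.988, 6.844)
(-7.914, 5.905)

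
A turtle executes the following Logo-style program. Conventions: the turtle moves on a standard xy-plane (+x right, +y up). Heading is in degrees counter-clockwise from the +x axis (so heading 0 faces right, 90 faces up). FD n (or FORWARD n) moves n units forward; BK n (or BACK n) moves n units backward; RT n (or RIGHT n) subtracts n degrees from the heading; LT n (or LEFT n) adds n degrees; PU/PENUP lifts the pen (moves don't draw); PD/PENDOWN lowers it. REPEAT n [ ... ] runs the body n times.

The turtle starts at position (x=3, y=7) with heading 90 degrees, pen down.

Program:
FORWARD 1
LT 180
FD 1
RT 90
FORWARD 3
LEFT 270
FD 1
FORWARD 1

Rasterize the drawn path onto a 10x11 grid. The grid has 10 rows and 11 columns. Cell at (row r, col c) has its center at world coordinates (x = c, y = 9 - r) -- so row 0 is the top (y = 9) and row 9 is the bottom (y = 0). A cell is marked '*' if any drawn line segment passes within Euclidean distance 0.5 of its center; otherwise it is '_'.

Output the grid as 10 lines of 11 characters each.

Segment 0: (3,7) -> (3,8)
Segment 1: (3,8) -> (3,7)
Segment 2: (3,7) -> (0,7)
Segment 3: (0,7) -> (0,8)
Segment 4: (0,8) -> (0,9)

Answer: *__________
*__*_______
****_______
___________
___________
___________
___________
___________
___________
___________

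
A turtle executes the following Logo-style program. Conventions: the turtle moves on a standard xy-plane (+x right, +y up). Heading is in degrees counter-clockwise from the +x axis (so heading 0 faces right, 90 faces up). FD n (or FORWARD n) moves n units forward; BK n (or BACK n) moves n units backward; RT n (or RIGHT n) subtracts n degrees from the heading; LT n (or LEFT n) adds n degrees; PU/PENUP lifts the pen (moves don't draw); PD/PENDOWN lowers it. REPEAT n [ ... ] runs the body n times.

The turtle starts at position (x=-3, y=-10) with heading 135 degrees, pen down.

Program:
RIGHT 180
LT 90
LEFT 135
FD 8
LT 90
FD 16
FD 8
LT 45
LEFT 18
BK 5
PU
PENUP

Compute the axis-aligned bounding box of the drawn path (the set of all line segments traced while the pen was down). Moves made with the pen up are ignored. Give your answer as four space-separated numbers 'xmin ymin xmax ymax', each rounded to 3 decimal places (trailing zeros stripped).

Answer: -15.455 -34 -3 -10

Derivation:
Executing turtle program step by step:
Start: pos=(-3,-10), heading=135, pen down
RT 180: heading 135 -> 315
LT 90: heading 315 -> 45
LT 135: heading 45 -> 180
FD 8: (-3,-10) -> (-11,-10) [heading=180, draw]
LT 90: heading 180 -> 270
FD 16: (-11,-10) -> (-11,-26) [heading=270, draw]
FD 8: (-11,-26) -> (-11,-34) [heading=270, draw]
LT 45: heading 270 -> 315
LT 18: heading 315 -> 333
BK 5: (-11,-34) -> (-15.455,-31.73) [heading=333, draw]
PU: pen up
PU: pen up
Final: pos=(-15.455,-31.73), heading=333, 4 segment(s) drawn

Segment endpoints: x in {-15.455, -11, -11, -11, -3}, y in {-34, -31.73, -26, -10, -10}
xmin=-15.455, ymin=-34, xmax=-3, ymax=-10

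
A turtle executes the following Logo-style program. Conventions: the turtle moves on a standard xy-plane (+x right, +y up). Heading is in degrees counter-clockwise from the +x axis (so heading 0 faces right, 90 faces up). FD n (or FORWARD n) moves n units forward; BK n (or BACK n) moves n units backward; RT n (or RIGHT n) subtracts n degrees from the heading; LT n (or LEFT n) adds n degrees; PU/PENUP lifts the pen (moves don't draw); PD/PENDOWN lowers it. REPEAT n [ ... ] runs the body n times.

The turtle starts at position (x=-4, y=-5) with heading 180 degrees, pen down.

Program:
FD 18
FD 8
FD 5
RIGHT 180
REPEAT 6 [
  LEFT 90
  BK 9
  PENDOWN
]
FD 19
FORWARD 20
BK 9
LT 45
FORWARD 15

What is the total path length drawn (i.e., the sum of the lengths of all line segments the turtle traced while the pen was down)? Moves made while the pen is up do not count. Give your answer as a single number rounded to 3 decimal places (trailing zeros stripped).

Executing turtle program step by step:
Start: pos=(-4,-5), heading=180, pen down
FD 18: (-4,-5) -> (-22,-5) [heading=180, draw]
FD 8: (-22,-5) -> (-30,-5) [heading=180, draw]
FD 5: (-30,-5) -> (-35,-5) [heading=180, draw]
RT 180: heading 180 -> 0
REPEAT 6 [
  -- iteration 1/6 --
  LT 90: heading 0 -> 90
  BK 9: (-35,-5) -> (-35,-14) [heading=90, draw]
  PD: pen down
  -- iteration 2/6 --
  LT 90: heading 90 -> 180
  BK 9: (-35,-14) -> (-26,-14) [heading=180, draw]
  PD: pen down
  -- iteration 3/6 --
  LT 90: heading 180 -> 270
  BK 9: (-26,-14) -> (-26,-5) [heading=270, draw]
  PD: pen down
  -- iteration 4/6 --
  LT 90: heading 270 -> 0
  BK 9: (-26,-5) -> (-35,-5) [heading=0, draw]
  PD: pen down
  -- iteration 5/6 --
  LT 90: heading 0 -> 90
  BK 9: (-35,-5) -> (-35,-14) [heading=90, draw]
  PD: pen down
  -- iteration 6/6 --
  LT 90: heading 90 -> 180
  BK 9: (-35,-14) -> (-26,-14) [heading=180, draw]
  PD: pen down
]
FD 19: (-26,-14) -> (-45,-14) [heading=180, draw]
FD 20: (-45,-14) -> (-65,-14) [heading=180, draw]
BK 9: (-65,-14) -> (-56,-14) [heading=180, draw]
LT 45: heading 180 -> 225
FD 15: (-56,-14) -> (-66.607,-24.607) [heading=225, draw]
Final: pos=(-66.607,-24.607), heading=225, 13 segment(s) drawn

Segment lengths:
  seg 1: (-4,-5) -> (-22,-5), length = 18
  seg 2: (-22,-5) -> (-30,-5), length = 8
  seg 3: (-30,-5) -> (-35,-5), length = 5
  seg 4: (-35,-5) -> (-35,-14), length = 9
  seg 5: (-35,-14) -> (-26,-14), length = 9
  seg 6: (-26,-14) -> (-26,-5), length = 9
  seg 7: (-26,-5) -> (-35,-5), length = 9
  seg 8: (-35,-5) -> (-35,-14), length = 9
  seg 9: (-35,-14) -> (-26,-14), length = 9
  seg 10: (-26,-14) -> (-45,-14), length = 19
  seg 11: (-45,-14) -> (-65,-14), length = 20
  seg 12: (-65,-14) -> (-56,-14), length = 9
  seg 13: (-56,-14) -> (-66.607,-24.607), length = 15
Total = 148

Answer: 148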